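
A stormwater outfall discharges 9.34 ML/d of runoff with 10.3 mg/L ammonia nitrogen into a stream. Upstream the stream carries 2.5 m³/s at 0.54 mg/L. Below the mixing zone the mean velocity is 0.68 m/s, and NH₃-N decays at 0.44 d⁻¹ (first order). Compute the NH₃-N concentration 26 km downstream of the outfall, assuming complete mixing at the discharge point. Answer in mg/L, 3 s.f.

0.777 mg/L

9.34 ML/d = 0.1081 m³/s.
After complete mixing, C₀ = (0.1081·10.3 + 2.5·0.54) / 2.608 = 0.9445 mg/L.
Travel time t = 2.6e+04 m / 0.68 m/s = 3.824e+04 s = 0.4425 d.
C = 0.9445·exp(−0.44·0.4425) = 0.9445·0.8231 = 0.7774 mg/L.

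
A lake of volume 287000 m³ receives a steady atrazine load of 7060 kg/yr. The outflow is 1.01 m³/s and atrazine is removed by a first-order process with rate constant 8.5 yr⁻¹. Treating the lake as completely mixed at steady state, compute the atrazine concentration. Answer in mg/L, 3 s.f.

Outflow Q = 1.01 m³/s × 3.156e+07 s/yr = 3.187e+07 m³/yr.
Steady-state CSTR mass balance: W = Q·C + k·V·C, so C = W/(Q + kV).
Q + kV = 3.187e+07 + 8.5·287000 = 3.431e+07 m³/yr.
C = 7060/3.431e+07 = 0.0002058 kg/m³ = 0.2058 mg/L.

0.206 mg/L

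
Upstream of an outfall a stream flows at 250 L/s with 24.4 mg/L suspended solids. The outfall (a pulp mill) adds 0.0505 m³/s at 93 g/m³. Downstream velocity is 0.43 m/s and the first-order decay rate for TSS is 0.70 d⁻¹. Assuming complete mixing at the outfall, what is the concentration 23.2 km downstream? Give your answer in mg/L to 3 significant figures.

23.2 mg/L

250 L/s = 0.25 m³/s.
After complete mixing, C₀ = (0.0505·93 + 0.25·24.4) / 0.3005 = 35.93 mg/L.
Travel time t = 2.32e+04 m / 0.43 m/s = 5.395e+04 s = 0.6245 d.
C = 35.93·exp(−0.70·0.6245) = 35.93·0.6459 = 23.21 mg/L.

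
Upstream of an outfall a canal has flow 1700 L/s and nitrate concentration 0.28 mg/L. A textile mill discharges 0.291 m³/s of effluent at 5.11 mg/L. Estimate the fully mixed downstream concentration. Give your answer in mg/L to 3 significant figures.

1700 L/s = 1.7 m³/s.
Flow-weighted mixing gives C = (0.291·5.11 + 1.7·0.28) / (0.291 + 1.7) = 1.963/1.991 = 0.9859 mg/L.

0.986 mg/L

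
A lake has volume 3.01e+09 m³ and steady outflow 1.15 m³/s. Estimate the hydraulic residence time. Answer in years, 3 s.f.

Q = 1.15 m³/s × 3.156e+07 s/yr = 3.629e+07 m³/yr.
Hydraulic residence time τ = V/Q = 3.01e+09/3.629e+07 = 82.94 yr.

82.9 yr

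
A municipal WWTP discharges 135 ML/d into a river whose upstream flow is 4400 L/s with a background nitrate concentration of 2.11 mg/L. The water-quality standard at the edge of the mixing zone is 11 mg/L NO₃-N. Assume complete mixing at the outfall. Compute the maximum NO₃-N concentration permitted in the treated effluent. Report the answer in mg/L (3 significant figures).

135 ML/d = 1.562 m³/s.
4400 L/s = 4.4 m³/s.
Mass balance: 11·5.963 = 1.562·Cₑ + 4.4·2.11.
Cₑ = (65.59 − 9.284) / 1.562 = 36.03 mg/L.

36.0 mg/L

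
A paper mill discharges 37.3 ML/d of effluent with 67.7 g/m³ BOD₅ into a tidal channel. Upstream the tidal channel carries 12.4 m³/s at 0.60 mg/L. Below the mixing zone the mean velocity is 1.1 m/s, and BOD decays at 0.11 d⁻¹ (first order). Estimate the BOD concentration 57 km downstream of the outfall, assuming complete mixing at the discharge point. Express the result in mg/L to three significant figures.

37.3 ML/d = 0.4317 m³/s.
After complete mixing, C₀ = (0.4317·67.7 + 12.4·0.6) / 12.83 = 2.858 mg/L.
Travel time t = 5.7e+04 m / 1.1 m/s = 5.182e+04 s = 0.5997 d.
C = 2.858·exp(−0.11·0.5997) = 2.858·0.9362 = 2.675 mg/L.

2.68 mg/L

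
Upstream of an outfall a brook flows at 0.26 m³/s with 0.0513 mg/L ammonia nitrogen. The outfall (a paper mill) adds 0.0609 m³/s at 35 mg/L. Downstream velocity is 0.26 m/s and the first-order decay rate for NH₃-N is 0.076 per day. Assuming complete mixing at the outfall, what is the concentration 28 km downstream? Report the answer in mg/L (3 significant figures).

After complete mixing, C₀ = (0.0609·35 + 0.26·0.0513) / 0.3209 = 6.684 mg/L.
Travel time t = 2.8e+04 m / 0.26 m/s = 1.077e+05 s = 1.246 d.
C = 6.684·exp(−0.076·1.246) = 6.684·0.9096 = 6.08 mg/L.

6.08 mg/L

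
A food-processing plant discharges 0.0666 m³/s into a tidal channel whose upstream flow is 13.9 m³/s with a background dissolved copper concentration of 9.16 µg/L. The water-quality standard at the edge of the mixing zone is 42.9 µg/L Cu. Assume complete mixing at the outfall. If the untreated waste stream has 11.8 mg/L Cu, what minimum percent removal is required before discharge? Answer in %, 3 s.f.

9.16 µg/L = 0.00916 mg/L.
42.9 µg/L = 0.0429 mg/L.
Mass balance: 0.0429·13.97 = 0.0666·Cₑ + 13.9·0.00916.
Cₑ = (0.5992 − 0.1273) / 0.0666 = 7.085 mg/L.
Required removal = 1 − 7.085/11.8 = 39.96 %.

40.0 %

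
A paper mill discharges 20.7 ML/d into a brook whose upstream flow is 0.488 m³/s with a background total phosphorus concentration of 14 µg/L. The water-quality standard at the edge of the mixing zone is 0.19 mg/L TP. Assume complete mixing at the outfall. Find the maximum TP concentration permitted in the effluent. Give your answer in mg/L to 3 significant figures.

0.548 mg/L

20.7 ML/d = 0.2396 m³/s.
14 µg/L = 0.014 mg/L.
Mass balance: 0.19·0.7276 = 0.2396·Cₑ + 0.488·0.014.
Cₑ = (0.1382 − 0.006832) / 0.2396 = 0.5485 mg/L.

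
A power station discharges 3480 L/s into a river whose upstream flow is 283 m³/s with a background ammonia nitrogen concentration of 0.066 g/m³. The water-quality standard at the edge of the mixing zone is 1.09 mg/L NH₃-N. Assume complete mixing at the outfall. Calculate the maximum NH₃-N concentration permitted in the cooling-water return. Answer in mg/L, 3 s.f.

84.4 mg/L

3480 L/s = 3.48 m³/s.
Mass balance: 1.09·286.5 = 3.48·Cₑ + 283·0.066.
Cₑ = (312.3 − 18.68) / 3.48 = 84.36 mg/L.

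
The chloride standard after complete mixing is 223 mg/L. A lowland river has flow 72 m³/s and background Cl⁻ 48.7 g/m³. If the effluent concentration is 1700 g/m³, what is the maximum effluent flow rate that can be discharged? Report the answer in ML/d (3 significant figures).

Mass balance at complete mixing: C_std·(Q_w + Q_r) = Q_w·C_e + Q_r·C_b.
Rearranging, Q_w = Q_r·(C_std − C_b)/(C_e − C_std) = 72·(223 − 48.7) / (1700 − 223) = 8.497 m³/s.
= 734.1 ML/d.

734 ML/d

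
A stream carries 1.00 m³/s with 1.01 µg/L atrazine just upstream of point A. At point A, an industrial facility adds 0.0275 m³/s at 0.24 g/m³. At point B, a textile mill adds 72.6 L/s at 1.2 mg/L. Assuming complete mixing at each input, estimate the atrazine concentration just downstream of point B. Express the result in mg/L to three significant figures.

0.0861 mg/L

1.01 µg/L = 0.00101 mg/L.
After input A: C = (1·0.00101 + 0.0275·0.24) / 1.028 = 0.007406 mg/L.
72.6 L/s = 0.0726 m³/s.
After input B: C = (1.028·0.007406 + 0.0726·1.2) / 1.1 = 0.08611 mg/L.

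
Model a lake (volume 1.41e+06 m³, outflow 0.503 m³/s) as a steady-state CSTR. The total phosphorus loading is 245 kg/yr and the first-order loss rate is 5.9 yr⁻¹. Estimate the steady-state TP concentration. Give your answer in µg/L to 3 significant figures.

10.1 µg/L

Outflow Q = 0.503 m³/s × 3.156e+07 s/yr = 1.587e+07 m³/yr.
Steady-state CSTR mass balance: W = Q·C + k·V·C, so C = W/(Q + kV).
Q + kV = 1.587e+07 + 5.9·1.41e+06 = 2.419e+07 m³/yr.
C = 245/2.419e+07 = 1.013e-05 kg/m³ = 0.01013 mg/L = 10.13 µg/L.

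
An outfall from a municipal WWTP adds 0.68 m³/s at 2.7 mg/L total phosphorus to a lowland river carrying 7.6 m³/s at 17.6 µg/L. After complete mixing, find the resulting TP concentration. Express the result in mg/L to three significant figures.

0.238 mg/L

17.6 µg/L = 0.0176 mg/L.
Flow-weighted mixing gives C = (0.68·2.7 + 7.6·0.0176) / (0.68 + 7.6) = 1.97/8.28 = 0.2379 mg/L.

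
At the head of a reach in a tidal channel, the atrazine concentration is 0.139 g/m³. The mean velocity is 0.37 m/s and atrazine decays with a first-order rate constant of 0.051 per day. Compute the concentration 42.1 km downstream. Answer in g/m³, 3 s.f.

Travel time t = 42.1 km / 0.37 m/s = 4.21e+04/0.37 = 1.138e+05 s = 1.317 d.
First-order decay: C = 0.139·exp(−0.051·1.317) = 0.139·0.935 = 0.13 g/m³.

0.130 g/m³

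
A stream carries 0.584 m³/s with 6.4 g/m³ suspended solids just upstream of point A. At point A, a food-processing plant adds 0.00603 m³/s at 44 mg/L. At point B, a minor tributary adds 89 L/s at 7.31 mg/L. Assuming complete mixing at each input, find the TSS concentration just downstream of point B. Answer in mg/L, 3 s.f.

After input A: C = (0.584·6.4 + 0.00603·44) / 0.59 = 6.784 mg/L.
89 L/s = 0.089 m³/s.
After input B: C = (0.59·6.784 + 0.089·7.31) / 0.679 = 6.853 mg/L.

6.85 mg/L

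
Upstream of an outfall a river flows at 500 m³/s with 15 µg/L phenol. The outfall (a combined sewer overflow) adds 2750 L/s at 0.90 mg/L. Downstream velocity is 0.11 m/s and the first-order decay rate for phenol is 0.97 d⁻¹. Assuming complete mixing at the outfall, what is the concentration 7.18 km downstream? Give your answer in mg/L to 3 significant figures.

2750 L/s = 2.75 m³/s.
15 µg/L = 0.015 mg/L.
After complete mixing, C₀ = (2.75·0.9 + 500·0.015) / 502.8 = 0.01984 mg/L.
Travel time t = 7180 m / 0.11 m/s = 6.527e+04 s = 0.7555 d.
C = 0.01984·exp(−0.97·0.7555) = 0.01984·0.4806 = 0.009535 mg/L.

0.00953 mg/L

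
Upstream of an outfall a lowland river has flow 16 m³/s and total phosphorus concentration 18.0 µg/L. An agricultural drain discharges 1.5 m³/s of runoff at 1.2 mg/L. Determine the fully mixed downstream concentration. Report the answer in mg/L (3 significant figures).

18.0 µg/L = 0.018 mg/L.
Flow-weighted mixing gives C = (1.5·1.2 + 16·0.018) / (1.5 + 16) = 2.088/17.5 = 0.1193 mg/L.

0.119 mg/L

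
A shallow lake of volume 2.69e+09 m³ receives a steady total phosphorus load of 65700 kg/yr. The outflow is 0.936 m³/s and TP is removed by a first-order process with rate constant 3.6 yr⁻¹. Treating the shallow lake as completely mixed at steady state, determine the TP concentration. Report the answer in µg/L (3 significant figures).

Outflow Q = 0.936 m³/s × 3.156e+07 s/yr = 2.954e+07 m³/yr.
Steady-state CSTR mass balance: W = Q·C + k·V·C, so C = W/(Q + kV).
Q + kV = 2.954e+07 + 3.6·2.69e+09 = 9.714e+09 m³/yr.
C = 65700/9.714e+09 = 6.764e-06 kg/m³ = 0.006764 mg/L = 6.764 µg/L.

6.76 µg/L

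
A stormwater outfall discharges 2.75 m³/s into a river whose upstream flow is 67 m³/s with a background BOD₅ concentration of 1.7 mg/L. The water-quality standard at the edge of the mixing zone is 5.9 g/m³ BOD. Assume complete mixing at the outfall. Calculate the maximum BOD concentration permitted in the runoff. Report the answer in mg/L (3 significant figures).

Mass balance: 5.9·69.75 = 2.75·Cₑ + 67·1.7.
Cₑ = (411.5 − 113.9) / 2.75 = 108.2 mg/L.

108 mg/L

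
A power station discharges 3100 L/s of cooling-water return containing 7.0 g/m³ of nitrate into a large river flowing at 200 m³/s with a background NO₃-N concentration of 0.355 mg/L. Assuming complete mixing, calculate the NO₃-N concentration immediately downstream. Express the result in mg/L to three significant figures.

0.456 mg/L

3100 L/s = 3.1 m³/s.
Conservation of mass across the mixing zone: C = (3.1·7 + 200·0.355) / (3.1 + 200) = 92.7/203.1 = 0.4564 mg/L.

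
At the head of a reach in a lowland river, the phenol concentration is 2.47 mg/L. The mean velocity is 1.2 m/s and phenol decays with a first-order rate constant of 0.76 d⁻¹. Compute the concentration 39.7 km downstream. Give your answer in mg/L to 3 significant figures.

1.85 mg/L

Travel time t = 39.7 km / 1.2 m/s = 3.97e+04/1.2 = 3.308e+04 s = 0.3829 d.
First-order decay: C = 2.47·exp(−0.76·0.3829) = 2.47·0.7475 = 1.846 mg/L.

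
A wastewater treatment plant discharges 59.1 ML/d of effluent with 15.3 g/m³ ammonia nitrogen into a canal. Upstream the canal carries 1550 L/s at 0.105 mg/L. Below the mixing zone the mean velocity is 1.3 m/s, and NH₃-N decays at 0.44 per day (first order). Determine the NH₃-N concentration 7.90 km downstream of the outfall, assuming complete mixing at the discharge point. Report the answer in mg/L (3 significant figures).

59.1 ML/d = 0.684 m³/s.
1550 L/s = 1.55 m³/s.
After complete mixing, C₀ = (0.684·15.3 + 1.55·0.105) / 2.234 = 4.757 mg/L.
Travel time t = 7900 m / 1.3 m/s = 6077 s = 0.07033 d.
C = 4.757·exp(−0.44·0.07033) = 4.757·0.9695 = 4.613 mg/L.

4.61 mg/L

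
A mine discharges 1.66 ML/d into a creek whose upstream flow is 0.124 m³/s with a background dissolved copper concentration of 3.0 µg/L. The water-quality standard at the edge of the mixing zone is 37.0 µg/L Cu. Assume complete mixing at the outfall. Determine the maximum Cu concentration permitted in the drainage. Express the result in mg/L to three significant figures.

1.66 ML/d = 0.01921 m³/s.
3.0 µg/L = 0.003 mg/L.
37.0 µg/L = 0.037 mg/L.
Mass balance: 0.037·0.1432 = 0.01921·Cₑ + 0.124·0.003.
Cₑ = (0.005299 − 0.000372) / 0.01921 = 0.2564 mg/L.

0.256 mg/L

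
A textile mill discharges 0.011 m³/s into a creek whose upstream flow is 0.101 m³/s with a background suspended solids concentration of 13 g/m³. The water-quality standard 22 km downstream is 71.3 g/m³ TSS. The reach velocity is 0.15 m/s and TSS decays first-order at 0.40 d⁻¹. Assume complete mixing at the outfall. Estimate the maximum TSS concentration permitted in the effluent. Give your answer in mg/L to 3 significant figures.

1310 mg/L

Travel time to the compliance point: t = 2.2e+04/0.15 = 1.467e+05 s = 1.698 d; decay factor exp(−0.40·1.698) = 0.5071.
So the concentration just after mixing may be at most 71.3/0.5071 = 140.6 mg/L.
Mass balance: 140.6·0.112 = 0.011·Cₑ + 0.101·13.
Cₑ = (15.75 − 1.313) / 0.011 = 1312 mg/L.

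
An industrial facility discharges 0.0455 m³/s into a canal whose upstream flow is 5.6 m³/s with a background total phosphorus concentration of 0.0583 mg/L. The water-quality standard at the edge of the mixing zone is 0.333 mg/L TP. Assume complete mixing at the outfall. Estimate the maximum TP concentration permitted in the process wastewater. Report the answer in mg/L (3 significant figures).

34.1 mg/L

Mass balance: 0.333·5.645 = 0.0455·Cₑ + 5.6·0.0583.
Cₑ = (1.88 − 0.3265) / 0.0455 = 34.14 mg/L.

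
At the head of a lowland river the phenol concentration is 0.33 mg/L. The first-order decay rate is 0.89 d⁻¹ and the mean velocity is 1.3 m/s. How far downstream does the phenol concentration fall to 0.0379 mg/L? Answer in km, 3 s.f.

273 km

From C = C₀·e^(−kt), t = ln(C₀/C)/k = ln(0.33/0.0379)/0.89 = 2.164/0.89 = 2.432 d.
Distance = v·t = 1.3 m/s × 2.101e+05 s = 2.731e+05 m = 273.1 km.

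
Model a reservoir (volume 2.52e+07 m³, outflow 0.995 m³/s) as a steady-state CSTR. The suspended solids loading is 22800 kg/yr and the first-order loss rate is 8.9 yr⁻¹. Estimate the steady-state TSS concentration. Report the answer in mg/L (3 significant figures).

0.0892 mg/L

Outflow Q = 0.995 m³/s × 3.156e+07 s/yr = 3.14e+07 m³/yr.
Steady-state CSTR mass balance: W = Q·C + k·V·C, so C = W/(Q + kV).
Q + kV = 3.14e+07 + 8.9·2.52e+07 = 2.557e+08 m³/yr.
C = 22800/2.557e+08 = 8.917e-05 kg/m³ = 0.08917 mg/L.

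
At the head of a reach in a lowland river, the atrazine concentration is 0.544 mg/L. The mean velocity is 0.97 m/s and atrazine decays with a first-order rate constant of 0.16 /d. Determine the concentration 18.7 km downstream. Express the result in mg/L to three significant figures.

0.525 mg/L

Travel time t = 18.7 km / 0.97 m/s = 1.87e+04/0.97 = 1.928e+04 s = 0.2231 d.
First-order decay: C = 0.544·exp(−0.16·0.2231) = 0.544·0.9649 = 0.5249 mg/L.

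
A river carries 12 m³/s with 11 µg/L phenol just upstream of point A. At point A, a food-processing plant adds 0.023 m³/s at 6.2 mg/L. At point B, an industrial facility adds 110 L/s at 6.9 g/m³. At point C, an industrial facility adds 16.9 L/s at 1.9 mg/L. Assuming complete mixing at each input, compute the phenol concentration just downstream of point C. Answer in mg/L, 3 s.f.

0.0877 mg/L

11 µg/L = 0.011 mg/L.
After input A: C = (12·0.011 + 0.023·6.2) / 12.02 = 0.02284 mg/L.
110 L/s = 0.11 m³/s.
After input B: C = (12.02·0.02284 + 0.11·6.9) / 12.13 = 0.08519 mg/L.
16.9 L/s = 0.0169 m³/s.
After input C: C = (12.13·0.08519 + 0.0169·1.9) / 12.15 = 0.08771 mg/L.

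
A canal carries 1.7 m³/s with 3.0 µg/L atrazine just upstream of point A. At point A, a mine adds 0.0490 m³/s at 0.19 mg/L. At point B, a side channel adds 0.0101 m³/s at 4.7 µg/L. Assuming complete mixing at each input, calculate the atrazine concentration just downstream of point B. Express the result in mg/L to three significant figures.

3.0 µg/L = 0.003 mg/L.
After input A: C = (1.7·0.003 + 0.049·0.19) / 1.749 = 0.008239 mg/L.
4.7 µg/L = 0.0047 mg/L.
After input B: C = (1.749·0.008239 + 0.0101·0.0047) / 1.759 = 0.008219 mg/L.

0.00822 mg/L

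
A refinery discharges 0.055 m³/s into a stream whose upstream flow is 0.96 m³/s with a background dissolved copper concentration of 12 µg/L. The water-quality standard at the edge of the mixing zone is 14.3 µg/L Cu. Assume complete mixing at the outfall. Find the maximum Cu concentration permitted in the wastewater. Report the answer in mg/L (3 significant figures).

0.0544 mg/L

12 µg/L = 0.012 mg/L.
14.3 µg/L = 0.0143 mg/L.
Mass balance: 0.0143·1.015 = 0.055·Cₑ + 0.96·0.012.
Cₑ = (0.01451 − 0.01152) / 0.055 = 0.05445 mg/L.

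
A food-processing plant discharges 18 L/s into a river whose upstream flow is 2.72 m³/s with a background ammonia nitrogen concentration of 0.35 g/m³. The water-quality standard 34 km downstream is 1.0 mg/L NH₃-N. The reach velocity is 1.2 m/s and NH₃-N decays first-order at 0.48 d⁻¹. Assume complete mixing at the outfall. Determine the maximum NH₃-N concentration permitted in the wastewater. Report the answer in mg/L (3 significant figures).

18 L/s = 0.018 m³/s.
Travel time to the compliance point: t = 3.4e+04/1.2 = 2.833e+04 s = 0.3279 d; decay factor exp(−0.48·0.3279) = 0.8544.
So the concentration just after mixing may be at most 1/0.8544 = 1.17 mg/L.
Mass balance: 1.17·2.738 = 0.018·Cₑ + 2.72·0.35.
Cₑ = (3.205 − 0.952) / 0.018 = 125.2 mg/L.

125 mg/L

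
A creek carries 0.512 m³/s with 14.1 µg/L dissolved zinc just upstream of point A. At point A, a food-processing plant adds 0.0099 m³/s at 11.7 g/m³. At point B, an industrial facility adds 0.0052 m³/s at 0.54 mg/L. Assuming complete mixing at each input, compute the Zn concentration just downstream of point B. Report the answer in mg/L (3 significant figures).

0.239 mg/L

14.1 µg/L = 0.0141 mg/L.
After input A: C = (0.512·0.0141 + 0.0099·11.7) / 0.5219 = 0.2358 mg/L.
After input B: C = (0.5219·0.2358 + 0.0052·0.54) / 0.5271 = 0.2388 mg/L.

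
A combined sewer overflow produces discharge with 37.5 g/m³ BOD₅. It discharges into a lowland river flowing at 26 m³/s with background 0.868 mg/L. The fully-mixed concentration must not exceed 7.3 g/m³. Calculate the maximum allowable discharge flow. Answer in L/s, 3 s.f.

5540 L/s

Mass balance at complete mixing: C_std·(Q_w + Q_r) = Q_w·C_e + Q_r·C_b.
Rearranging, Q_w = Q_r·(C_std − C_b)/(C_e − C_std) = 26·(7.3 − 0.868) / (37.5 − 7.3) = 5.537 m³/s.
= 5537 L/s.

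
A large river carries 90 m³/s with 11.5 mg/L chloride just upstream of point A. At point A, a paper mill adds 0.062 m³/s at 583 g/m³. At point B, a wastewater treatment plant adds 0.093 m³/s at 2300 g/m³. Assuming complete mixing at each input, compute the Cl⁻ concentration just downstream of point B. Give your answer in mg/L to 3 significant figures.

After input A: C = (90·11.5 + 0.062·583) / 90.06 = 11.89 mg/L.
After input B: C = (90.06·11.89 + 0.093·2300) / 90.16 = 14.25 mg/L.

14.3 mg/L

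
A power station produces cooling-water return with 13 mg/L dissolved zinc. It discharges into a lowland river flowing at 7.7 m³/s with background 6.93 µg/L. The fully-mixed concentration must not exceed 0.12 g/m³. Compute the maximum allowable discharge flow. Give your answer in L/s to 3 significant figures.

67.6 L/s

6.93 µg/L = 0.00693 mg/L.
Mass balance at complete mixing: C_std·(Q_w + Q_r) = Q_w·C_e + Q_r·C_b.
Rearranging, Q_w = Q_r·(C_std − C_b)/(C_e − C_std) = 7.7·(0.12 − 0.00693) / (13 − 0.12) = 0.0676 m³/s.
= 67.6 L/s.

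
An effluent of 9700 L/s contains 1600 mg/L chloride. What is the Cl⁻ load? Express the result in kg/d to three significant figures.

1.34e+06 kg/d

9700 L/s = 9.7 m³/s.
Mass flux = Q·C = 9.7 m³/s × 1600 g/m³ = 1.552e+04 g/s.
= 1.552e+04 g/s × 86.4 = 1.341e+06 kg/d.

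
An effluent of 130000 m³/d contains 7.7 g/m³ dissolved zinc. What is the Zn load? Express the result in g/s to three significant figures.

130000 m³/d = 1.505 m³/s.
Mass flux = Q·C = 1.505 m³/s × 7.7 g/m³ = 11.59 g/s.

11.6 g/s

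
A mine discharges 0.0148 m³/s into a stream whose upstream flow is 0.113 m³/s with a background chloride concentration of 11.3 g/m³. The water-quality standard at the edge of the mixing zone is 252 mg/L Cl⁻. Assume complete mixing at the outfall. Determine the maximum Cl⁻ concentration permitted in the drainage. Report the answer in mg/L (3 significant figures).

2090 mg/L

Mass balance: 252·0.1278 = 0.0148·Cₑ + 0.113·11.3.
Cₑ = (32.21 − 1.277) / 0.0148 = 2090 mg/L.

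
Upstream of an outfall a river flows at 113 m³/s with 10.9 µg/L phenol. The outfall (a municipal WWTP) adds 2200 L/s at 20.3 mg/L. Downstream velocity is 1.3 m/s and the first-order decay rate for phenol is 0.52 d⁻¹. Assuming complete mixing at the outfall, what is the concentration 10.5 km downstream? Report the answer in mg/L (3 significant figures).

2200 L/s = 2.2 m³/s.
10.9 µg/L = 0.0109 mg/L.
After complete mixing, C₀ = (2.2·20.3 + 113·0.0109) / 115.2 = 0.3984 mg/L.
Travel time t = 1.05e+04 m / 1.3 m/s = 8077 s = 0.09348 d.
C = 0.3984·exp(−0.52·0.09348) = 0.3984·0.9526 = 0.3795 mg/L.

0.379 mg/L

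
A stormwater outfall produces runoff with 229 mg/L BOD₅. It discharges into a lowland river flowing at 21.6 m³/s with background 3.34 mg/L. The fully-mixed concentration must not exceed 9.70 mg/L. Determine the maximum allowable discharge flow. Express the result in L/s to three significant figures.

626 L/s

Mass balance at complete mixing: C_std·(Q_w + Q_r) = Q_w·C_e + Q_r·C_b.
Rearranging, Q_w = Q_r·(C_std − C_b)/(C_e − C_std) = 21.6·(9.7 − 3.34) / (229 − 9.7) = 0.6264 m³/s.
= 626.4 L/s.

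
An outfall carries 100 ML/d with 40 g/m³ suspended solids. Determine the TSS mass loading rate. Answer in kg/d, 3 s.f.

4000 kg/d

100 ML/d = 1.157 m³/s.
Mass flux = Q·C = 1.157 m³/s × 40 g/m³ = 46.3 g/s.
= 46.3 g/s × 86.4 = 4000 kg/d.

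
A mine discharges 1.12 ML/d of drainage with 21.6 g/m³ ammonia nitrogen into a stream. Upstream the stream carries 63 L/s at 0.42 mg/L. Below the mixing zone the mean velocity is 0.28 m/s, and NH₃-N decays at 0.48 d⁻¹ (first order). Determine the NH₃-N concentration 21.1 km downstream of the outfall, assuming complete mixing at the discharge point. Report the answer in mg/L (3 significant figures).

2.65 mg/L

1.12 ML/d = 0.01296 m³/s.
63 L/s = 0.063 m³/s.
After complete mixing, C₀ = (0.01296·21.6 + 0.063·0.42) / 0.07596 = 4.034 mg/L.
Travel time t = 2.11e+04 m / 0.28 m/s = 7.536e+04 s = 0.8722 d.
C = 4.034·exp(−0.48·0.8722) = 4.034·0.6579 = 2.654 mg/L.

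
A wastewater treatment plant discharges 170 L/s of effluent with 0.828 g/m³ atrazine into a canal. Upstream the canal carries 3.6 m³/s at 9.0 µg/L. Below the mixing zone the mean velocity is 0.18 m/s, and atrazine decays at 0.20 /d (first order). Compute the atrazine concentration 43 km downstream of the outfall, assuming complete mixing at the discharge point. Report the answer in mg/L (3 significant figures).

0.0264 mg/L

170 L/s = 0.17 m³/s.
9.0 µg/L = 0.009 mg/L.
After complete mixing, C₀ = (0.17·0.828 + 3.6·0.009) / 3.77 = 0.04593 mg/L.
Travel time t = 4.3e+04 m / 0.18 m/s = 2.389e+05 s = 2.765 d.
C = 0.04593·exp(−0.20·2.765) = 0.04593·0.5752 = 0.02642 mg/L.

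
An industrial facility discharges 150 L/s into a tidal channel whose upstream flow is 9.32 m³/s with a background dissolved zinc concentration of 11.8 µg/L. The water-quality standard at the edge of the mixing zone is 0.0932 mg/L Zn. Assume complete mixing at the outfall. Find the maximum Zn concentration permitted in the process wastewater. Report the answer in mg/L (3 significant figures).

5.15 mg/L

150 L/s = 0.15 m³/s.
11.8 µg/L = 0.0118 mg/L.
Mass balance: 0.0932·9.47 = 0.15·Cₑ + 9.32·0.0118.
Cₑ = (0.8826 − 0.11) / 0.15 = 5.151 mg/L.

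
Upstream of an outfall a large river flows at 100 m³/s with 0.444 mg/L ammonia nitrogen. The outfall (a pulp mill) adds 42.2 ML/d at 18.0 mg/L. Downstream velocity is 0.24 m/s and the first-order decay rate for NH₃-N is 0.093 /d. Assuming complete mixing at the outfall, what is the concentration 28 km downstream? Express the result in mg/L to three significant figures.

42.2 ML/d = 0.4884 m³/s.
After complete mixing, C₀ = (0.4884·18 + 100·0.444) / 100.5 = 0.5293 mg/L.
Travel time t = 2.8e+04 m / 0.24 m/s = 1.167e+05 s = 1.35 d.
C = 0.5293·exp(−0.093·1.35) = 0.5293·0.882 = 0.4669 mg/L.

0.467 mg/L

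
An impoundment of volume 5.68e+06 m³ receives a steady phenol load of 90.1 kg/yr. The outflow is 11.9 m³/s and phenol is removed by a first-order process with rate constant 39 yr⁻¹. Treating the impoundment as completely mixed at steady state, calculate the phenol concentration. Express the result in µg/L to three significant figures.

0.151 µg/L

Outflow Q = 11.9 m³/s × 3.156e+07 s/yr = 3.755e+08 m³/yr.
Steady-state CSTR mass balance: W = Q·C + k·V·C, so C = W/(Q + kV).
Q + kV = 3.755e+08 + 39·5.68e+06 = 5.971e+08 m³/yr.
C = 90.1/5.971e+08 = 1.509e-07 kg/m³ = 0.0001509 mg/L = 0.1509 µg/L.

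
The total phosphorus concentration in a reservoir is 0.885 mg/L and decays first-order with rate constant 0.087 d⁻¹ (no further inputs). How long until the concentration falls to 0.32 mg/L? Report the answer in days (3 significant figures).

t = ln(C₀/C)/k = ln(0.885/0.32)/0.087 = 1.017/0.087 = 11.69 d.

11.7 d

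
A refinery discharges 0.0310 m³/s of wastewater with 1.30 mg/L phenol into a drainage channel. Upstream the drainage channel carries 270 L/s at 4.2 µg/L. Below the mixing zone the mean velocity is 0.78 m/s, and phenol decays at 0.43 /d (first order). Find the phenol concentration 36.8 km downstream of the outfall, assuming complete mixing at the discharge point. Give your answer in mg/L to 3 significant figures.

0.109 mg/L

270 L/s = 0.27 m³/s.
4.2 µg/L = 0.0042 mg/L.
After complete mixing, C₀ = (0.031·1.3 + 0.27·0.0042) / 0.301 = 0.1377 mg/L.
Travel time t = 3.68e+04 m / 0.78 m/s = 4.718e+04 s = 0.5461 d.
C = 0.1377·exp(−0.43·0.5461) = 0.1377·0.7907 = 0.1088 mg/L.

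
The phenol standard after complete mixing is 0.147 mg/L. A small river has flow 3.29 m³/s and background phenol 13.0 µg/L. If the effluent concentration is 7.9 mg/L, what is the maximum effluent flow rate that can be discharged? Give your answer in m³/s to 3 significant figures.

13.0 µg/L = 0.013 mg/L.
Mass balance at complete mixing: C_std·(Q_w + Q_r) = Q_w·C_e + Q_r·C_b.
Rearranging, Q_w = Q_r·(C_std − C_b)/(C_e − C_std) = 3.29·(0.147 − 0.013) / (7.9 − 0.147) = 0.05686 m³/s.

0.0569 m³/s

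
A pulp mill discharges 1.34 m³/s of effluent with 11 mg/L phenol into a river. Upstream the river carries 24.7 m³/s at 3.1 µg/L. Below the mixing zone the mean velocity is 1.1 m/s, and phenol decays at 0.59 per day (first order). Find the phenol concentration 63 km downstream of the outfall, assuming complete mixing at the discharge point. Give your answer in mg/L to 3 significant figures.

0.385 mg/L

3.1 µg/L = 0.0031 mg/L.
After complete mixing, C₀ = (1.34·11 + 24.7·0.0031) / 26.04 = 0.569 mg/L.
Travel time t = 6.3e+04 m / 1.1 m/s = 5.727e+04 s = 0.6629 d.
C = 0.569·exp(−0.59·0.6629) = 0.569·0.6763 = 0.3848 mg/L.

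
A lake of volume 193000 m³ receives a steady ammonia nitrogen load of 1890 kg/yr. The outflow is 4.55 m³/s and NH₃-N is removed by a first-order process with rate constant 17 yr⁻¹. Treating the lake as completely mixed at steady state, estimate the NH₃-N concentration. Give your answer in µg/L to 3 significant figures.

Outflow Q = 4.55 m³/s × 3.156e+07 s/yr = 1.436e+08 m³/yr.
Steady-state CSTR mass balance: W = Q·C + k·V·C, so C = W/(Q + kV).
Q + kV = 1.436e+08 + 17·193000 = 1.469e+08 m³/yr.
C = 1890/1.469e+08 = 1.287e-05 kg/m³ = 0.01287 mg/L = 12.87 µg/L.

12.9 µg/L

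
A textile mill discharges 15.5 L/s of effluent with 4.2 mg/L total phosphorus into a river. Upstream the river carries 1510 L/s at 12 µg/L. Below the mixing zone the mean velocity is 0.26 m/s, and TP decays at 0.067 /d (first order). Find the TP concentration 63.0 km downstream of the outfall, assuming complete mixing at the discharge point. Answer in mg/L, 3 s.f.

0.0452 mg/L

15.5 L/s = 0.0155 m³/s.
1510 L/s = 1.51 m³/s.
12 µg/L = 0.012 mg/L.
After complete mixing, C₀ = (0.0155·4.2 + 1.51·0.012) / 1.526 = 0.05455 mg/L.
Travel time t = 6.3e+04 m / 0.26 m/s = 2.423e+05 s = 2.804 d.
C = 0.05455·exp(−0.067·2.804) = 0.05455·0.8287 = 0.04521 mg/L.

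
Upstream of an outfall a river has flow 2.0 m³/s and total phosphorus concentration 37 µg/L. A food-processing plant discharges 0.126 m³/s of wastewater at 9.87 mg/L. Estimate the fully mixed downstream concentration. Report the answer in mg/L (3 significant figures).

0.620 mg/L

37 µg/L = 0.037 mg/L.
By mass balance at complete mixing, C = (0.126·9.87 + 2·0.037) / (0.126 + 2) = 1.318/2.126 = 0.6198 mg/L.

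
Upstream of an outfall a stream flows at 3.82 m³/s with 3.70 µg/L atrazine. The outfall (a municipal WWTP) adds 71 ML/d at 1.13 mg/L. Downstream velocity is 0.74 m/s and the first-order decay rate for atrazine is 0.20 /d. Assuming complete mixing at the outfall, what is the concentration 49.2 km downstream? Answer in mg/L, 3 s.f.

0.174 mg/L

71 ML/d = 0.8218 m³/s.
3.70 µg/L = 0.0037 mg/L.
After complete mixing, C₀ = (0.8218·1.13 + 3.82·0.0037) / 4.642 = 0.2031 mg/L.
Travel time t = 4.92e+04 m / 0.74 m/s = 6.649e+04 s = 0.7695 d.
C = 0.2031·exp(−0.20·0.7695) = 0.2031·0.8574 = 0.1741 mg/L.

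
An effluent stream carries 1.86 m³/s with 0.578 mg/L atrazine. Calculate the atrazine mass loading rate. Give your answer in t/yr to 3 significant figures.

33.9 t/yr

Mass flux = Q·C = 1.86 m³/s × 0.578 g/m³ = 1.075 g/s.
= 1.075 g/s × 31.56 = 33.93 t/yr.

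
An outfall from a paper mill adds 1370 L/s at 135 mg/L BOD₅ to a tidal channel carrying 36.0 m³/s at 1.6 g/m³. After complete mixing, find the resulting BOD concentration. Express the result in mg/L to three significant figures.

6.49 mg/L

1370 L/s = 1.37 m³/s.
Flow-weighted mixing gives C = (1.37·135 + 36·1.6) / (1.37 + 36) = 242.6/37.37 = 6.491 mg/L.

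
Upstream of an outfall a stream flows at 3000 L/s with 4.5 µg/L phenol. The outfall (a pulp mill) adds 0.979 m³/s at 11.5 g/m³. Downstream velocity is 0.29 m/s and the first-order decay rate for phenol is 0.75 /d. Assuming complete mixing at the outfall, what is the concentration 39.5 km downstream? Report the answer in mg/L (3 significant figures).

0.868 mg/L

3000 L/s = 3 m³/s.
4.5 µg/L = 0.0045 mg/L.
After complete mixing, C₀ = (0.979·11.5 + 3·0.0045) / 3.979 = 2.833 mg/L.
Travel time t = 3.95e+04 m / 0.29 m/s = 1.362e+05 s = 1.576 d.
C = 2.833·exp(−0.75·1.576) = 2.833·0.3066 = 0.8684 mg/L.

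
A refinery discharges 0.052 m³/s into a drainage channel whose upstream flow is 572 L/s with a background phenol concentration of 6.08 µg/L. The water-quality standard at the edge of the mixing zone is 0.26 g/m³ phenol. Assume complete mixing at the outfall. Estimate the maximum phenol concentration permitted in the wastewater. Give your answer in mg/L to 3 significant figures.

3.05 mg/L

572 L/s = 0.572 m³/s.
6.08 µg/L = 0.00608 mg/L.
Mass balance: 0.26·0.624 = 0.052·Cₑ + 0.572·0.00608.
Cₑ = (0.1622 − 0.003478) / 0.052 = 3.053 mg/L.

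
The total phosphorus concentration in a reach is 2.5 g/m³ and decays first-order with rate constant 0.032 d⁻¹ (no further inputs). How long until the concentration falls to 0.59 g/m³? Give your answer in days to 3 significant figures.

t = ln(C₀/C)/k = ln(2.5/0.59)/0.032 = 1.444/0.032 = 45.12 d.

45.1 d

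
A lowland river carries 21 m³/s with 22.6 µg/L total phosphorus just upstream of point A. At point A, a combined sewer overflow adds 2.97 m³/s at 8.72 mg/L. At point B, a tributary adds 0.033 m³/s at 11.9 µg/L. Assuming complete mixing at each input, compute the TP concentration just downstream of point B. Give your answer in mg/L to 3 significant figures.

22.6 µg/L = 0.0226 mg/L.
After input A: C = (21·0.0226 + 2.97·8.72) / 23.97 = 1.1 mg/L.
11.9 µg/L = 0.0119 mg/L.
After input B: C = (23.97·1.1 + 0.033·0.0119) / 24 = 1.099 mg/L.

1.10 mg/L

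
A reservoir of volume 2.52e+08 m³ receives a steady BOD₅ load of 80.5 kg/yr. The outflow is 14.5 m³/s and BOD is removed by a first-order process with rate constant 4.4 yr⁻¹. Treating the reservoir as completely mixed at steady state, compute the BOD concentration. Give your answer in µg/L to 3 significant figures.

0.0514 µg/L

Outflow Q = 14.5 m³/s × 3.156e+07 s/yr = 4.576e+08 m³/yr.
Steady-state CSTR mass balance: W = Q·C + k·V·C, so C = W/(Q + kV).
Q + kV = 4.576e+08 + 4.4·2.52e+08 = 1.566e+09 m³/yr.
C = 80.5/1.566e+09 = 5.139e-08 kg/m³ = 5.139e-05 mg/L = 0.05139 µg/L.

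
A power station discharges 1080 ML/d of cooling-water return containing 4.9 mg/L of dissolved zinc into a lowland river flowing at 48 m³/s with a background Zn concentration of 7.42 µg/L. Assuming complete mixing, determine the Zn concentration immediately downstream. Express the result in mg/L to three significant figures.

1.02 mg/L

1080 ML/d = 12.5 m³/s.
7.42 µg/L = 0.00742 mg/L.
By mass balance at complete mixing, C = (12.5·4.9 + 48·0.00742) / (12.5 + 48) = 61.61/60.5 = 1.018 mg/L.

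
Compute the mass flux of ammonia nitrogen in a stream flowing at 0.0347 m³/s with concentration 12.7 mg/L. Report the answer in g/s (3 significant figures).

Mass flux = Q·C = 0.0347 m³/s × 12.7 g/m³ = 0.4407 g/s.

0.441 g/s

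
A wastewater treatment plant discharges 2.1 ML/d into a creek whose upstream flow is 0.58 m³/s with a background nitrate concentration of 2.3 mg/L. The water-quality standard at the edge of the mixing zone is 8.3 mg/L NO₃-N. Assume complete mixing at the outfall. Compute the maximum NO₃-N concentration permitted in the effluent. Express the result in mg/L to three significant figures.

151 mg/L

2.1 ML/d = 0.02431 m³/s.
Mass balance: 8.3·0.6043 = 0.02431·Cₑ + 0.58·2.3.
Cₑ = (5.016 − 1.334) / 0.02431 = 151.5 mg/L.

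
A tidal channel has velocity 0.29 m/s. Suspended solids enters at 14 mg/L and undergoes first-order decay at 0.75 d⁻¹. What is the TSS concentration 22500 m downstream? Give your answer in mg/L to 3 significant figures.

Travel time t = 22500 m / 0.29 m/s = 2.25e+04/0.29 = 7.759e+04 s = 0.898 d.
First-order decay: C = 14·exp(−0.75·0.898) = 14·0.5099 = 7.139 mg/L.

7.14 mg/L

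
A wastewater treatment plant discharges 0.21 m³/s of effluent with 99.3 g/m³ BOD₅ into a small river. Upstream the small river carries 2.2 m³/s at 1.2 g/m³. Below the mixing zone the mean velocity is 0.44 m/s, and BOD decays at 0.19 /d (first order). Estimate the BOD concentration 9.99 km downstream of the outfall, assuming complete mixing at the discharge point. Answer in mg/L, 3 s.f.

After complete mixing, C₀ = (0.21·99.3 + 2.2·1.2) / 2.41 = 9.748 mg/L.
Travel time t = 9990 m / 0.44 m/s = 2.27e+04 s = 0.2628 d.
C = 9.748·exp(−0.19·0.2628) = 9.748·0.9513 = 9.273 mg/L.

9.27 mg/L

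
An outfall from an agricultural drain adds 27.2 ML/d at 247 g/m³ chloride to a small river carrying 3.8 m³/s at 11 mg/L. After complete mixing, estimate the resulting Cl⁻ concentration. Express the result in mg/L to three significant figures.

29.1 mg/L

27.2 ML/d = 0.3148 m³/s.
Flow-weighted mixing gives C = (0.3148·247 + 3.8·11) / (0.3148 + 3.8) = 119.6/4.115 = 29.06 mg/L.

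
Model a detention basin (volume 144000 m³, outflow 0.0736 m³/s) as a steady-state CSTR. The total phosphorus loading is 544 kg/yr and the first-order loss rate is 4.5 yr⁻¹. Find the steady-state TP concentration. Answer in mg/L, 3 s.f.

Outflow Q = 0.0736 m³/s × 3.156e+07 s/yr = 2.323e+06 m³/yr.
Steady-state CSTR mass balance: W = Q·C + k·V·C, so C = W/(Q + kV).
Q + kV = 2.323e+06 + 4.5·144000 = 2.971e+06 m³/yr.
C = 544/2.971e+06 = 0.0001831 kg/m³ = 0.1831 mg/L.

0.183 mg/L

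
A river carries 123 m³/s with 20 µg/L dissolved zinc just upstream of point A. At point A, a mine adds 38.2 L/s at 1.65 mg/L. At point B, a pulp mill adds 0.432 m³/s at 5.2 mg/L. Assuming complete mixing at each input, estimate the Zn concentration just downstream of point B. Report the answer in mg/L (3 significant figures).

20 µg/L = 0.02 mg/L.
38.2 L/s = 0.0382 m³/s.
After input A: C = (123·0.02 + 0.0382·1.65) / 123 = 0.02051 mg/L.
After input B: C = (123·0.02051 + 0.432·5.2) / 123.5 = 0.03863 mg/L.

0.0386 mg/L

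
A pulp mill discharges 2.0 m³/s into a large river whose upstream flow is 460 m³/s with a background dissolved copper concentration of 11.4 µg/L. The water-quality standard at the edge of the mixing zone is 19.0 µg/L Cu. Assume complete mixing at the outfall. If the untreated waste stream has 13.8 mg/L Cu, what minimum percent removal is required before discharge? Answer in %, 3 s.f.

87.2 %

11.4 µg/L = 0.0114 mg/L.
19.0 µg/L = 0.019 mg/L.
Mass balance: 0.019·462 = 2·Cₑ + 460·0.0114.
Cₑ = (8.778 − 5.244) / 2 = 1.767 mg/L.
Required removal = 1 − 1.767/13.8 = 87.2 %.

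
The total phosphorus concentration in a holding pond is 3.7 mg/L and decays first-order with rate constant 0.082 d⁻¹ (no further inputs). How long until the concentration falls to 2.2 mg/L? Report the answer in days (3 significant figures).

6.34 d

t = ln(C₀/C)/k = ln(3.7/2.2)/0.082 = 0.5199/0.082 = 6.34 d.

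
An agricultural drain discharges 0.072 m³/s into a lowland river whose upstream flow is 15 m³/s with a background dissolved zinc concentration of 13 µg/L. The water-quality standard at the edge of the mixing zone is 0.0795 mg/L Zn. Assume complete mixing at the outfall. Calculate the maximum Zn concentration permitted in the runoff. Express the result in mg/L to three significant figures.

13.9 mg/L

13 µg/L = 0.013 mg/L.
Mass balance: 0.0795·15.07 = 0.072·Cₑ + 15·0.013.
Cₑ = (1.198 − 0.195) / 0.072 = 13.93 mg/L.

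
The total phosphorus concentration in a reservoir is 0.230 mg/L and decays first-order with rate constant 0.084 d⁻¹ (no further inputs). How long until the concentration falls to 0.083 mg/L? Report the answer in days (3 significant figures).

t = ln(C₀/C)/k = ln(0.230/0.083)/0.084 = 1.019/0.084 = 12.13 d.

12.1 d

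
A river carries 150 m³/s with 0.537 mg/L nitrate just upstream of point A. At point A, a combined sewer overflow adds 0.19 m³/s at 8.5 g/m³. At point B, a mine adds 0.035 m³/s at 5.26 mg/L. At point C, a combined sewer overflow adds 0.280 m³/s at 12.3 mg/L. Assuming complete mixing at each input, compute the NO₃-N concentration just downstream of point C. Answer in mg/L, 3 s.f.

0.570 mg/L

After input A: C = (150·0.537 + 0.19·8.5) / 150.2 = 0.5471 mg/L.
After input B: C = (150.2·0.5471 + 0.035·5.26) / 150.2 = 0.5482 mg/L.
After input C: C = (150.2·0.5482 + 0.28·12.3) / 150.5 = 0.57 mg/L.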